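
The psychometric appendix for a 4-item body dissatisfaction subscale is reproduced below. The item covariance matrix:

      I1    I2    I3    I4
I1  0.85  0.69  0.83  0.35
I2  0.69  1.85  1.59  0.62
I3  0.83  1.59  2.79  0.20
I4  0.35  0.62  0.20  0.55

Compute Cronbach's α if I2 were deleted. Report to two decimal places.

Cronbach's α = 0.60

Remaining items: I1, I3, I4 (k = 3).
ΣVar(i) = 0.85 + 2.79 + 0.55 = 4.19
σ²_T = 4.19 + 2 × 1.38 = 6.95
α (item deleted) = (3/2)·(1 − 4.19/6.95) = 0.60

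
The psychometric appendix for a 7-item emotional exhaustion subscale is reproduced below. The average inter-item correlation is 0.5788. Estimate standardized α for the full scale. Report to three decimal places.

α = 0.906

Standardized α = k·r̄ / (1 + (k−1)·r̄) = 7 × 0.5788 / (1 + 6 × 0.5788)
  = 4.0516 / 4.4728 = 0.906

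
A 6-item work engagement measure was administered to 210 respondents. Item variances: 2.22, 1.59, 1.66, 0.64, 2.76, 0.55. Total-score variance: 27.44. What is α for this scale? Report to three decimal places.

Σσᵢ² = 2.22 + 1.59 + 1.66 + 0.64 + 2.76 + 0.55 = 9.42
α = (k/(k−1))·(1 − Σσᵢ²/σ²_total) = (6/5)·(1 − 9.42/27.44) = 0.788

α = 0.788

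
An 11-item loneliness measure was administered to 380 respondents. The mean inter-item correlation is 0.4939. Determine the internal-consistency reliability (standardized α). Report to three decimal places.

α = 0.915

Standardized α = k·r̄ / (1 + (k−1)·r̄) = 11 × 0.4939 / (1 + 10 × 0.4939)
  = 5.4329 / 5.9390 = 0.915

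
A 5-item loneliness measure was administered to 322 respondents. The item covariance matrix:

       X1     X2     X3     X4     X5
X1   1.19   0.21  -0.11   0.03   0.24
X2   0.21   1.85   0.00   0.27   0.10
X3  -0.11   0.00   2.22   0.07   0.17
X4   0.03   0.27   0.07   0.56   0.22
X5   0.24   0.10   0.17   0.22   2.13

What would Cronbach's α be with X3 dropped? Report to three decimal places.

α = 0.363

Remaining items: X1, X2, X4, X5 (k = 4).
Σσᵢ² = 1.19 + 1.85 + 0.56 + 2.13 = 5.73
Var(T) = 5.73 + 2 × 1.07 = 7.87
α (item deleted) = (4/3)·(1 − 5.73/7.87) = 0.363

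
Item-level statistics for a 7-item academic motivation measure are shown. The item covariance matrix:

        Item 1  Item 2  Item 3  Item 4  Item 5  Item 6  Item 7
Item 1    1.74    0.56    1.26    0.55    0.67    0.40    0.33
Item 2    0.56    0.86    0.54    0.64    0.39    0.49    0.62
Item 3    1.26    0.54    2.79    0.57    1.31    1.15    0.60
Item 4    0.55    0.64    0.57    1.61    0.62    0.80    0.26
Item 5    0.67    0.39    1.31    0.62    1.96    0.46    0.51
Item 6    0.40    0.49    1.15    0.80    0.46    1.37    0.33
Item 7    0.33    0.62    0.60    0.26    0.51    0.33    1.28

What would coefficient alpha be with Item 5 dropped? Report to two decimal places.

coefficient alpha = 0.78

Remaining items: Item 1, Item 2, Item 3, Item 4, Item 6, Item 7 (k = 6).
Σσᵢ² = 1.74 + 0.86 + 2.79 + 1.61 + 1.37 + 1.28 = 9.65
Var(T) = 9.65 + 2 × 9.10 = 27.85
α (item deleted) = (6/5)·(1 − 9.65/27.85) = 0.78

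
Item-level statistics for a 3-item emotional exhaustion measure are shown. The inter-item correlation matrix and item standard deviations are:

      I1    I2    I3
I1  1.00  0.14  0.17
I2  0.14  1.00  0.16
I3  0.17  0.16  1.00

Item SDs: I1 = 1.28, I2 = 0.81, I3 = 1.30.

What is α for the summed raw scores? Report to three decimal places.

Σσ²ᵢ = 1.28² + 0.81² + 1.30² = 3.9845
Covariances σ_ij = r_ij · s_i · s_j:
  σ(I1,I2) = 0.14 × 1.28 × 0.81 = 0.1452
  σ(I1,I3) = 0.17 × 1.28 × 1.30 = 0.2829
  σ(I2,I3) = 0.16 × 0.81 × 1.30 = 0.1685
σ²_T = Σσ²ᵢ + 2·Σσ_ij = 3.9845 + 2 × 0.5966 = 5.1777
α = (3/2)·(1 − 3.9845/5.1777) = 0.346

α = 0.346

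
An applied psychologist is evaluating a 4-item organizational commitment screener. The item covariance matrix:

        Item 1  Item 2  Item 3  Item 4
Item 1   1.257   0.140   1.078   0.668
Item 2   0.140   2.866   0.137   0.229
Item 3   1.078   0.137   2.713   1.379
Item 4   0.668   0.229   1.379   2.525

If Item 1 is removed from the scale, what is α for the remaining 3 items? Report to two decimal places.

Remaining items: Item 2, Item 3, Item 4 (k = 3).
Σσᵢ² = 2.866 + 2.713 + 2.525 = 8.104
σ²_T = 8.104 + 2 × 1.745 = 11.594
α (item deleted) = (3/2)·(1 − 8.104/11.594) = 0.45

α = 0.45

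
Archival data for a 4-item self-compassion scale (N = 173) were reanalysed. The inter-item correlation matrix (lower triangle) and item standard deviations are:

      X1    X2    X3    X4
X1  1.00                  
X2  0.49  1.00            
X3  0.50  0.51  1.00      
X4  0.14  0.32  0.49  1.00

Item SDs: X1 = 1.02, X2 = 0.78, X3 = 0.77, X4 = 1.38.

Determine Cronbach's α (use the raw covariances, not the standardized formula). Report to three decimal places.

Σσ²ᵢ = 1.02² + 0.78² + 0.77² + 1.38² = 4.1461
Covariances σ_ij = r_ij · s_i · s_j:
  σ(X1,X2) = 0.49 × 1.02 × 0.78 = 0.3898
  σ(X1,X3) = 0.50 × 1.02 × 0.77 = 0.3927
  σ(X1,X4) = 0.14 × 1.02 × 1.38 = 0.1971
  σ(X2,X3) = 0.51 × 0.78 × 0.77 = 0.3063
  σ(X2,X4) = 0.32 × 0.78 × 1.38 = 0.3444
  σ(X3,X4) = 0.49 × 0.77 × 1.38 = 0.5207
σ²_T = Σσ²ᵢ + 2·Σσ_ij = 4.1461 + 2 × 2.1510 = 8.4481
α = (4/3)·(1 − 4.1461/8.4481) = 0.679

α = 0.679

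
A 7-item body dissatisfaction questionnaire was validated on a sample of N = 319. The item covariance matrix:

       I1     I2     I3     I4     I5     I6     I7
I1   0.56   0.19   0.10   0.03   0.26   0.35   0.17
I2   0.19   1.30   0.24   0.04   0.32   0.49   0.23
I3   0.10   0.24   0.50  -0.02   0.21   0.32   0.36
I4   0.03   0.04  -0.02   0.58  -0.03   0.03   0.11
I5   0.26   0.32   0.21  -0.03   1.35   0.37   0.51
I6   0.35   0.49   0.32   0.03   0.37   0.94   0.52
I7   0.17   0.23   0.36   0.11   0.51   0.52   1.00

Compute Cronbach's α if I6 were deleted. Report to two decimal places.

α = 0.61

Remaining items: I1, I2, I3, I4, I5, I7 (k = 6).
Σσ²ᵢ = 0.56 + 1.30 + 0.50 + 0.58 + 1.35 + 1.00 = 5.29
total variance = 5.29 + 2 × 2.72 = 10.73
α (item deleted) = (6/5)·(1 − 5.29/10.73) = 0.61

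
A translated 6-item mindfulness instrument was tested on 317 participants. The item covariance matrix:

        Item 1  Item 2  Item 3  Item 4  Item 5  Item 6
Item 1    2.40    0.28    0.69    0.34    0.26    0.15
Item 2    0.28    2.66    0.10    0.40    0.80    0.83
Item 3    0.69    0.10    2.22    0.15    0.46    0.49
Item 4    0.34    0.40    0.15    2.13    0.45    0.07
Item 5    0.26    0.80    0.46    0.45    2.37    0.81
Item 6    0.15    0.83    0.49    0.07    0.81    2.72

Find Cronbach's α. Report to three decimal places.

sum of item variances = 2.40 + 2.66 + 2.22 + 2.13 + 2.37 + 2.72 = 14.50
Σ_{i<j} σ_ij = 6.28
σ²_total = 14.50 + 2 × 6.28 = 27.06
α = (k/(k−1))·(1 − sum of item variances/σ²_total) = (6/5)·(1 − 14.50/27.06) = 0.557

Cronbach's α = 0.557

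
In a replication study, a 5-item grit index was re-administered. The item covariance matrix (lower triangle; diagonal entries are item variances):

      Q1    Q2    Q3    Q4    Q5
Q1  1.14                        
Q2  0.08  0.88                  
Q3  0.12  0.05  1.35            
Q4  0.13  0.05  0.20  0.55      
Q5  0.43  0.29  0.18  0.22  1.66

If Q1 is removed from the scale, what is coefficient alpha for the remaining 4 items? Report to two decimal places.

Remaining items: Q2, Q3, Q4, Q5 (k = 4).
Σσ²ᵢ = 0.88 + 1.35 + 0.55 + 1.66 = 4.44
σ²_T = 4.44 + 2 × 0.99 = 6.42
α (item deleted) = (4/3)·(1 − 4.44/6.42) = 0.41

coefficient alpha = 0.41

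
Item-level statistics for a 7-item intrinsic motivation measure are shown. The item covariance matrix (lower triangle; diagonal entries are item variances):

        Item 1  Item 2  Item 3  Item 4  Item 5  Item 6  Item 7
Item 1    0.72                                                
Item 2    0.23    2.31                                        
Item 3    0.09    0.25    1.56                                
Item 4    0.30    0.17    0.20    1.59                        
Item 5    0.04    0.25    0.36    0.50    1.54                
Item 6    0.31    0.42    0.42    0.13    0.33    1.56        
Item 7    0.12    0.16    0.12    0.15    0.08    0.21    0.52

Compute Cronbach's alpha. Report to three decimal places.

α = 0.580

sum of item variances = 0.72 + 2.31 + 1.56 + 1.59 + 1.54 + 1.56 + 0.52 = 9.80
Σ_{i<j} σ_ij = 4.84
Var(T) = 9.80 + 2 × 4.84 = 19.48
α = (k/(k−1))·(1 − sum of item variances/Var(T)) = (7/6)·(1 − 9.80/19.48) = 0.580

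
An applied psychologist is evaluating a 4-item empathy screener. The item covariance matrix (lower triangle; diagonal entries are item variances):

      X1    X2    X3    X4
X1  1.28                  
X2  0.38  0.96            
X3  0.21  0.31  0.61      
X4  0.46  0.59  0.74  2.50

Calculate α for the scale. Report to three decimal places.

α = 0.669

Σσ²ᵢ = 1.28 + 0.96 + 0.61 + 2.50 = 5.35
Sum of off-diagonal covariances = 2.69
total variance = 5.35 + 2 × 2.69 = 10.73
α = (k/(k−1))·(1 − Σσ²ᵢ/total variance) = (4/3)·(1 − 5.35/10.73) = 0.669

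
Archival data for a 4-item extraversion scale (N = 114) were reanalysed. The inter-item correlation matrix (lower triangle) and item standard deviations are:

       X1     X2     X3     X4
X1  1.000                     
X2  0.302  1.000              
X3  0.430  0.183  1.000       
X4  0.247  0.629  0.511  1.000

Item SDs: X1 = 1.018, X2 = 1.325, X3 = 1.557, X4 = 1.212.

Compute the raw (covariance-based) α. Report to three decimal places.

Σσ²ᵢ = 1.018² + 1.325² + 1.557² + 1.212² = 6.6851
Covariances σ_ij = r_ij · s_i · s_j:
  σ(X1,X2) = 0.302 × 1.018 × 1.325 = 0.4074
  σ(X1,X3) = 0.430 × 1.018 × 1.557 = 0.6816
  σ(X1,X4) = 0.247 × 1.018 × 1.212 = 0.3048
  σ(X2,X3) = 0.183 × 1.325 × 1.557 = 0.3775
  σ(X2,X4) = 0.629 × 1.325 × 1.212 = 1.0101
  σ(X3,X4) = 0.511 × 1.557 × 1.212 = 0.9643
σ²_T = Σσ²ᵢ + 2·Σσ_ij = 6.6851 + 2 × 3.7457 = 14.1765
α = (4/3)·(1 − 6.6851/14.1765) = 0.705

α = 0.705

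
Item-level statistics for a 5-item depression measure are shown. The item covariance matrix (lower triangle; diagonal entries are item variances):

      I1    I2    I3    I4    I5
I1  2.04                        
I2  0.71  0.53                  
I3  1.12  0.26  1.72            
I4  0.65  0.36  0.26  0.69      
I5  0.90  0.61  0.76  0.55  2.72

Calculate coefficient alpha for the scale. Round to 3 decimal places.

α = 0.770

Σσ²ᵢ = 2.04 + 0.53 + 1.72 + 0.69 + 2.72 = 7.70
Sum of off-diagonal covariances = 6.18
σ²_T = 7.70 + 2 × 6.18 = 20.06
α = (k/(k−1))·(1 − Σσ²ᵢ/σ²_T) = (5/4)·(1 − 7.70/20.06) = 0.770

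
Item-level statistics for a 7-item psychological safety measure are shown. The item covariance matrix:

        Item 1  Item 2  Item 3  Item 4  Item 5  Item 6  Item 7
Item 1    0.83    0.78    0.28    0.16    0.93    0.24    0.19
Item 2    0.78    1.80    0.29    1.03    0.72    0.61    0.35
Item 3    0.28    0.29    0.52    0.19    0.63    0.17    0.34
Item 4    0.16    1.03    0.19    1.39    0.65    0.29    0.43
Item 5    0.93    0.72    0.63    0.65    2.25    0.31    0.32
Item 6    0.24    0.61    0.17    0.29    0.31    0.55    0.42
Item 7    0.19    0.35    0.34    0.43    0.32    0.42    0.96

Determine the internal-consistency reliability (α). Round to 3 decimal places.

α = 0.807

Σσᵢ² = 0.83 + 1.80 + 0.52 + 1.39 + 2.25 + 0.55 + 0.96 = 8.30
Σ_{i<j} σ_ij = 9.33
total variance = 8.30 + 2 × 9.33 = 26.96
α = (k/(k−1))·(1 − Σσᵢ²/total variance) = (7/6)·(1 − 8.30/26.96) = 0.807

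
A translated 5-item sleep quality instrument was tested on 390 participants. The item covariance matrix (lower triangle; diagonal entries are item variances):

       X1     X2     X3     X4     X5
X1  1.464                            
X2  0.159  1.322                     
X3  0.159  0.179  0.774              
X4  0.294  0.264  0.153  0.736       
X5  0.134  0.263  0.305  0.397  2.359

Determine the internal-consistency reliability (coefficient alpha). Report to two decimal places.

α = 0.51

Σσ²ᵢ = 1.464 + 1.322 + 0.774 + 0.736 + 2.359 = 6.655
Sum of off-diagonal covariances = 2.307
total variance = 6.655 + 2 × 2.307 = 11.269
α = (k/(k−1))·(1 − Σσ²ᵢ/total variance) = (5/4)·(1 − 6.655/11.269) = 0.51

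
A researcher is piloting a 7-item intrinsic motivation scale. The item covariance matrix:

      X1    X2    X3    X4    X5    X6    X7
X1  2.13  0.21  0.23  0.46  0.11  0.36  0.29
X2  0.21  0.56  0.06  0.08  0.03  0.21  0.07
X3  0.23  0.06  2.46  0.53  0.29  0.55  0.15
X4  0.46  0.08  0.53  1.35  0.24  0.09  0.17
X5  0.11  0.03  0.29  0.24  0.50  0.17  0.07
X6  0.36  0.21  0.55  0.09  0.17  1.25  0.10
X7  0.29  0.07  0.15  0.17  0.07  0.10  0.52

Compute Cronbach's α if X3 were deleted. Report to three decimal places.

Remaining items: X1, X2, X4, X5, X6, X7 (k = 6).
Σσ²ᵢ = 2.13 + 0.56 + 1.35 + 0.50 + 1.25 + 0.52 = 6.31
total variance = 6.31 + 2 × 2.66 = 11.63
α (item deleted) = (6/5)·(1 − 6.31/11.63) = 0.549

α = 0.549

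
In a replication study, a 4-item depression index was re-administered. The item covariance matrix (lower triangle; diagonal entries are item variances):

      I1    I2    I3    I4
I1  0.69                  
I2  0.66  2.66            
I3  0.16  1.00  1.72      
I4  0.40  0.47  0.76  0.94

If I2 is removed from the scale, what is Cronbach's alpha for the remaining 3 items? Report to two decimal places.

α = 0.66

Remaining items: I1, I3, I4 (k = 3).
Σσᵢ² = 0.69 + 1.72 + 0.94 = 3.35
Var(T) = 3.35 + 2 × 1.32 = 5.99
α (item deleted) = (3/2)·(1 − 3.35/5.99) = 0.66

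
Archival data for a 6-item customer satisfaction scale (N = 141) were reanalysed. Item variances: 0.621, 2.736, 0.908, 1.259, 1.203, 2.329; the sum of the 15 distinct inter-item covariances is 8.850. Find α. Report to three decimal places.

ΣVar(i) = 0.621 + 2.736 + 0.908 + 1.259 + 1.203 + 2.329 = 9.056
Sum of distinct covariances = 8.850
Var(T) = ΣVar(i) + 2·Σcov = 9.056 + 2 × 8.850 = 26.756
α = (6/5)·(1 − 9.056/26.756) = 0.794

α = 0.794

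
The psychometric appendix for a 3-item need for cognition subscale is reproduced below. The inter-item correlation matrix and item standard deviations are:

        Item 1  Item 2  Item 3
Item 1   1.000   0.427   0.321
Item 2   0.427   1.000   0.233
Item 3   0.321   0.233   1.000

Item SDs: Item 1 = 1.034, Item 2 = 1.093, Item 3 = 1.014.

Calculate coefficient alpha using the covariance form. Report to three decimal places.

coefficient alpha = 0.593

Σσ²ᵢ = 1.034² + 1.093² + 1.014² = 3.2920
Covariances σ_ij = r_ij · s_i · s_j:
  σ(Item 1,Item 2) = 0.427 × 1.034 × 1.093 = 0.4826
  σ(Item 1,Item 3) = 0.321 × 1.034 × 1.014 = 0.3366
  σ(Item 2,Item 3) = 0.233 × 1.093 × 1.014 = 0.2582
σ²_T = Σσ²ᵢ + 2·Σσ_ij = 3.2920 + 2 × 1.0774 = 5.4468
α = (3/2)·(1 − 3.2920/5.4468) = 0.593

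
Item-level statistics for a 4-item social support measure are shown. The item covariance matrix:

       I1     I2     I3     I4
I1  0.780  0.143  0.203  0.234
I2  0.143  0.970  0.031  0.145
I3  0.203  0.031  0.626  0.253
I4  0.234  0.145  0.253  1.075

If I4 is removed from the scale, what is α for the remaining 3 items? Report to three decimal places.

α = 0.361

Remaining items: I1, I2, I3 (k = 3).
ΣVar(i) = 0.780 + 0.970 + 0.626 = 2.376
Var(T) = 2.376 + 2 × 0.377 = 3.130
α (item deleted) = (3/2)·(1 − 2.376/3.130) = 0.361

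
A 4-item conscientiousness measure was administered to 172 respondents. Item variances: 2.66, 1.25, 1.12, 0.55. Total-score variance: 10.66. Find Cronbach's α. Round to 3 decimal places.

α = 0.635

sum of item variances = 2.66 + 1.25 + 1.12 + 0.55 = 5.58
α = (k/(k−1))·(1 − sum of item variances/σ²_total) = (4/3)·(1 − 5.58/10.66) = 0.635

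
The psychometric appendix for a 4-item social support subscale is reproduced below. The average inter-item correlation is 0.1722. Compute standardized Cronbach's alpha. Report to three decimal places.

standardized Cronbach's alpha = 0.454

Standardized α = k·r̄ / (1 + (k−1)·r̄) = 4 × 0.1722 / (1 + 3 × 0.1722)
  = 0.6888 / 1.5166 = 0.454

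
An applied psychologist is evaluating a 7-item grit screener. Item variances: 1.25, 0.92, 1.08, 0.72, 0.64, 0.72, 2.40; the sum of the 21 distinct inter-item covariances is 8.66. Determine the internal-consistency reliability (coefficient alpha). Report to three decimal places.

coefficient alpha = 0.807

ΣVar(i) = 1.25 + 0.92 + 1.08 + 0.72 + 0.64 + 0.72 + 2.40 = 7.73
Sum of distinct covariances = 8.66
total variance = ΣVar(i) + 2·Σcov = 7.73 + 2 × 8.66 = 25.05
α = (7/6)·(1 − 7.73/25.05) = 0.807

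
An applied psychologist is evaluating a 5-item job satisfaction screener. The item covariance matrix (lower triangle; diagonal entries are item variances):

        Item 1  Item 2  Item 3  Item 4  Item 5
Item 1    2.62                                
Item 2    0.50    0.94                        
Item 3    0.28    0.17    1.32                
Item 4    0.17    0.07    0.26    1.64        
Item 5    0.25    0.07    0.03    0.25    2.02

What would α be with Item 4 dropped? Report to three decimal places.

Remaining items: Item 1, Item 2, Item 3, Item 5 (k = 4).
sum of item variances = 2.62 + 0.94 + 1.32 + 2.02 = 6.90
σ²_total = 6.90 + 2 × 1.30 = 9.50
α (item deleted) = (4/3)·(1 − 6.90/9.50) = 0.365

α = 0.365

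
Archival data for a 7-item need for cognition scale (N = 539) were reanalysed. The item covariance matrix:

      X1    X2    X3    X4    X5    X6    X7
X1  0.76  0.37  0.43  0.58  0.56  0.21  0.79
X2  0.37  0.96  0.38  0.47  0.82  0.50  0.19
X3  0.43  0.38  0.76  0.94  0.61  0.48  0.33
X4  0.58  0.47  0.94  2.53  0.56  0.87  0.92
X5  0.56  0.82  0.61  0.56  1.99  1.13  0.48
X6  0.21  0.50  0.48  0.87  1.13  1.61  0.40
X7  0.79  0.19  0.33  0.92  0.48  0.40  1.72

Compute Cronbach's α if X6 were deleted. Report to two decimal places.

Cronbach's α = 0.79

Remaining items: X1, X2, X3, X4, X5, X7 (k = 6).
Σσᵢ² = 0.76 + 0.96 + 0.76 + 2.53 + 1.99 + 1.72 = 8.72
σ²_T = 8.72 + 2 × 8.43 = 25.58
α (item deleted) = (6/5)·(1 − 8.72/25.58) = 0.79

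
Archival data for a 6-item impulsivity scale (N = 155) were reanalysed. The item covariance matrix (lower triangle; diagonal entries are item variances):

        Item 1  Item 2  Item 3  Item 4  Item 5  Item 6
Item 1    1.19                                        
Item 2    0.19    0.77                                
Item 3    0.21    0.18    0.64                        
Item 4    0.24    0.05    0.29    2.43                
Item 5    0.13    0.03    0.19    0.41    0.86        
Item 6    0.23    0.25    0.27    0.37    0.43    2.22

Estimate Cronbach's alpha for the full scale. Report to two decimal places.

ΣVar(i) = 1.19 + 0.77 + 0.64 + 2.43 + 0.86 + 2.22 = 8.11
Sum of off-diagonal covariances = 3.47
Var(T) = 8.11 + 2 × 3.47 = 15.05
α = (k/(k−1))·(1 − ΣVar(i)/Var(T)) = (6/5)·(1 − 8.11/15.05) = 0.55

Cronbach's alpha = 0.55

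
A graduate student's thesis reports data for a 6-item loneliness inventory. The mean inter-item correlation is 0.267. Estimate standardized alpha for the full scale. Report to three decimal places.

Standardized α = k·r̄ / (1 + (k−1)·r̄) = 6 × 0.267 / (1 + 5 × 0.267)
  = 1.6020 / 2.3350 = 0.686

standardized alpha = 0.686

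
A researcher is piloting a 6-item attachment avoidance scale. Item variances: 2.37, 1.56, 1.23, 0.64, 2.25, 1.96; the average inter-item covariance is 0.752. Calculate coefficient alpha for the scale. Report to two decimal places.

α = 0.83

Σσ²ᵢ = 2.37 + 1.56 + 1.23 + 0.64 + 2.25 + 1.96 = 10.01
Sum of the 15 distinct covariances = 15 × 0.752 = 11.280
σ²_T = Σσ²ᵢ + 2·Σcov = 10.01 + 2 × 11.280 = 32.570
α = (6/5)·(1 − 10.01/32.570) = 0.83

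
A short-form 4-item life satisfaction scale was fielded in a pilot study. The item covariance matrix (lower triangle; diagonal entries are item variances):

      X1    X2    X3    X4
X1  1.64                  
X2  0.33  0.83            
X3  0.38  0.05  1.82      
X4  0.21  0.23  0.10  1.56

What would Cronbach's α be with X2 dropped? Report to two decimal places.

Remaining items: X1, X3, X4 (k = 3).
Σσᵢ² = 1.64 + 1.82 + 1.56 = 5.02
Var(T) = 5.02 + 2 × 0.69 = 6.40
α (item deleted) = (3/2)·(1 − 5.02/6.40) = 0.32

α = 0.32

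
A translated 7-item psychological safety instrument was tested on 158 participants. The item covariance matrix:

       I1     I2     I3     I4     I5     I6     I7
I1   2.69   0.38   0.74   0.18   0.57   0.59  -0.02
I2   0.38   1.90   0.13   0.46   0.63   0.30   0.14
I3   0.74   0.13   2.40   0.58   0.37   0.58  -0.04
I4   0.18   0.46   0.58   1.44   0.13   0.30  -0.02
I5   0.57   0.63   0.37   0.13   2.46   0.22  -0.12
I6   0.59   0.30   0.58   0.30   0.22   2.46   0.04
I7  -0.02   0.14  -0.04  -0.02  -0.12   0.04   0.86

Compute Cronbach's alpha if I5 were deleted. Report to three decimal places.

Remaining items: I1, I2, I3, I4, I6, I7 (k = 6).
sum of item variances = 2.69 + 1.90 + 2.40 + 1.44 + 2.46 + 0.86 = 11.75
total variance = 11.75 + 2 × 4.34 = 20.43
α (item deleted) = (6/5)·(1 − 11.75/20.43) = 0.510

α = 0.510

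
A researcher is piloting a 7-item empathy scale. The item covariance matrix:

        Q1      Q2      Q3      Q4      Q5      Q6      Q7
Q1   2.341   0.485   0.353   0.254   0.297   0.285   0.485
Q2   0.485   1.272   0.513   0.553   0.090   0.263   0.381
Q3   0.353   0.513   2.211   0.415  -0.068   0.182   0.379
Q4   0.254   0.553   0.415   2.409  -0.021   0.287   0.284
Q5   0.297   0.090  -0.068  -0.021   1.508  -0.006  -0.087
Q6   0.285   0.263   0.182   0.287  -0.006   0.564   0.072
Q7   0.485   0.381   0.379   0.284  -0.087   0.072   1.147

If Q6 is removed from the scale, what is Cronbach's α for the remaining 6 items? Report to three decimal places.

α = 0.530

Remaining items: Q1, Q2, Q3, Q4, Q5, Q7 (k = 6).
ΣVar(i) = 2.341 + 1.272 + 2.211 + 2.409 + 1.508 + 1.147 = 10.888
Var(T) = 10.888 + 2 × 4.313 = 19.514
α (item deleted) = (6/5)·(1 − 10.888/19.514) = 0.530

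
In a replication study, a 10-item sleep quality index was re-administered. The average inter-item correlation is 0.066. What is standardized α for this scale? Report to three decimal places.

α = 0.414

Standardized α = k·r̄ / (1 + (k−1)·r̄) = 10 × 0.066 / (1 + 9 × 0.066)
  = 0.6600 / 1.5940 = 0.414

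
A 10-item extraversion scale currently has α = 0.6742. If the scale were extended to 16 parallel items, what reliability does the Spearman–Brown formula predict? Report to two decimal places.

predicted reliability = 0.77

Length factor m = 16/10 = 1.6000
α' = m·α / (1 + (m−1)·α)
   = 16/10 × 0.6742 / (1 + (16/10 − 1) × 0.6742)
   = 1.0787 / 1.4045 = 0.77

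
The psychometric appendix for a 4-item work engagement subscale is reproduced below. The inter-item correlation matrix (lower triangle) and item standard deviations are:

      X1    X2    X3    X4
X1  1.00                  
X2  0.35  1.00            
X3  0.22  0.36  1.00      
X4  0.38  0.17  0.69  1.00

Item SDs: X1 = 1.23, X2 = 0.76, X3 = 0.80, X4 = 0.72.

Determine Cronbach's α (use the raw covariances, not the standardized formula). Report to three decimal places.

α = 0.659

Σσ²ᵢ = 1.23² + 0.76² + 0.80² + 0.72² = 3.2489
Covariances σ_ij = r_ij · s_i · s_j:
  σ(X1,X2) = 0.35 × 1.23 × 0.76 = 0.3272
  σ(X1,X3) = 0.22 × 1.23 × 0.80 = 0.2165
  σ(X1,X4) = 0.38 × 1.23 × 0.72 = 0.3365
  σ(X2,X3) = 0.36 × 0.76 × 0.80 = 0.2189
  σ(X2,X4) = 0.17 × 0.76 × 0.72 = 0.0930
  σ(X3,X4) = 0.69 × 0.80 × 0.72 = 0.3974
σ²_T = Σσ²ᵢ + 2·Σσ_ij = 3.2489 + 2 × 1.5895 = 6.4279
α = (4/3)·(1 − 3.2489/6.4279) = 0.659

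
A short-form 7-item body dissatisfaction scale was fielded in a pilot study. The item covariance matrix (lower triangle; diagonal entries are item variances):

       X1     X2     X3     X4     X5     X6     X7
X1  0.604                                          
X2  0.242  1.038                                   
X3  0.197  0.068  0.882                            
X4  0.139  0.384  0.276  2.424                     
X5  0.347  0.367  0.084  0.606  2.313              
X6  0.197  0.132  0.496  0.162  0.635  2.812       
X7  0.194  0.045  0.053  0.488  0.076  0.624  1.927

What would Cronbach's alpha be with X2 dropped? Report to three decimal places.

Remaining items: X1, X3, X4, X5, X6, X7 (k = 6).
Σσ²ᵢ = 0.604 + 0.882 + 2.424 + 2.313 + 2.812 + 1.927 = 10.962
total variance = 10.962 + 2 × 4.574 = 20.110
α (item deleted) = (6/5)·(1 − 10.962/20.110) = 0.546

Cronbach's alpha = 0.546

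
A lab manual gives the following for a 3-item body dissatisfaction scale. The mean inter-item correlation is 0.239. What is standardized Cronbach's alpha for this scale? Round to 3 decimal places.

Standardized α = k·r̄ / (1 + (k−1)·r̄) = 3 × 0.239 / (1 + 2 × 0.239)
  = 0.7170 / 1.4780 = 0.485

standardized Cronbach's alpha = 0.485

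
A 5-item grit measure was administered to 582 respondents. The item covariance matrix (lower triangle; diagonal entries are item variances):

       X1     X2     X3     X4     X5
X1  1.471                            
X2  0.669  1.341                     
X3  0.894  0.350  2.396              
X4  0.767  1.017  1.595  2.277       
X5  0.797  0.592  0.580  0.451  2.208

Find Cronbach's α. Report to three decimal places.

sum of item variances = 1.471 + 1.341 + 2.396 + 2.277 + 2.208 = 9.693
Sum of off-diagonal covariances = 7.712
σ²_total = 9.693 + 2 × 7.712 = 25.117
α = (k/(k−1))·(1 − sum of item variances/σ²_total) = (5/4)·(1 − 9.693/25.117) = 0.768

Cronbach's α = 0.768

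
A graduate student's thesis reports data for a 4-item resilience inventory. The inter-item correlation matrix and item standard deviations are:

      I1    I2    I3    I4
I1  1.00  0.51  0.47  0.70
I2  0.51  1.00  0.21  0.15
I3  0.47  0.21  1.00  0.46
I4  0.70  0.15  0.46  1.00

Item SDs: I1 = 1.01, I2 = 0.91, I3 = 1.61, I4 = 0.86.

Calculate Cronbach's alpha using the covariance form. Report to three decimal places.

Cronbach's alpha = 0.705

Σσ²ᵢ = 1.01² + 0.91² + 1.61² + 0.86² = 5.1799
Covariances σ_ij = r_ij · s_i · s_j:
  σ(I1,I2) = 0.51 × 1.01 × 0.91 = 0.4687
  σ(I1,I3) = 0.47 × 1.01 × 1.61 = 0.7643
  σ(I1,I4) = 0.70 × 1.01 × 0.86 = 0.6080
  σ(I2,I3) = 0.21 × 0.91 × 1.61 = 0.3077
  σ(I2,I4) = 0.15 × 0.91 × 0.86 = 0.1174
  σ(I3,I4) = 0.46 × 1.61 × 0.86 = 0.6369
σ²_T = Σσ²ᵢ + 2·Σσ_ij = 5.1799 + 2 × 2.9030 = 10.9859
α = (4/3)·(1 − 5.1799/10.9859) = 0.705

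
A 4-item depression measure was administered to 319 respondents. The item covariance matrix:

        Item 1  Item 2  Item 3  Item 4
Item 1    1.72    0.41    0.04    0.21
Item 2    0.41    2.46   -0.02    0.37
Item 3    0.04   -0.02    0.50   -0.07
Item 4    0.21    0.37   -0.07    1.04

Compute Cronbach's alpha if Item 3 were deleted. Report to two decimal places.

Remaining items: Item 1, Item 2, Item 4 (k = 3).
ΣVar(i) = 1.72 + 2.46 + 1.04 = 5.22
σ²_total = 5.22 + 2 × 0.99 = 7.20
α (item deleted) = (3/2)·(1 − 5.22/7.20) = 0.41

α = 0.41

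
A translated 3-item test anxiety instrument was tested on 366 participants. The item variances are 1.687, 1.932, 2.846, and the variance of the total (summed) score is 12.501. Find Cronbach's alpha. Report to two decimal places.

α = 0.72

sum of item variances = 1.687 + 1.932 + 2.846 = 6.465
α = (k/(k−1))·(1 − sum of item variances/Var(T)) = (3/2)·(1 − 6.465/12.501) = 0.72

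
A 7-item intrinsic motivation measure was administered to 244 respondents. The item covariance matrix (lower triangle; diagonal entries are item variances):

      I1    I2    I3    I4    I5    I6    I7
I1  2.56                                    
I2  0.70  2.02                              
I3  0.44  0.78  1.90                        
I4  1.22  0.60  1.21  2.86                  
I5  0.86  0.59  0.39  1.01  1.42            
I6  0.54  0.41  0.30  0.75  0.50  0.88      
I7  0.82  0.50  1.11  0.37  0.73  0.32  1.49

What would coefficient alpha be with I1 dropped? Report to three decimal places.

Remaining items: I2, I3, I4, I5, I6, I7 (k = 6).
ΣVar(i) = 2.02 + 1.90 + 2.86 + 1.42 + 0.88 + 1.49 = 10.57
σ²_total = 10.57 + 2 × 9.57 = 29.71
α (item deleted) = (6/5)·(1 − 10.57/29.71) = 0.773

α = 0.773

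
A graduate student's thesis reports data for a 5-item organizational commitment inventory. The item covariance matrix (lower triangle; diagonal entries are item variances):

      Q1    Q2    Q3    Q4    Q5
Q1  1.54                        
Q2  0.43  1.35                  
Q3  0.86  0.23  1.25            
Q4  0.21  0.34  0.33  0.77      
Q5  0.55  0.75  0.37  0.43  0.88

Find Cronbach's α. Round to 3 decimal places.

sum of item variances = 1.54 + 1.35 + 1.25 + 0.77 + 0.88 = 5.79
Sum of the distinct covariances = 4.50
σ²_total = 5.79 + 2 × 4.50 = 14.79
α = (k/(k−1))·(1 − sum of item variances/σ²_total) = (5/4)·(1 − 5.79/14.79) = 0.761

Cronbach's α = 0.761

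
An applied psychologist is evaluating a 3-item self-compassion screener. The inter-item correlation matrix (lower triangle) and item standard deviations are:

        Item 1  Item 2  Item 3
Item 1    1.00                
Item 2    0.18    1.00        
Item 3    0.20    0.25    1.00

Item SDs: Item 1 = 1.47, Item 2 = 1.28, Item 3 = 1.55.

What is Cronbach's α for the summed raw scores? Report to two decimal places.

α = 0.44

Σσ²ᵢ = 1.47² + 1.28² + 1.55² = 6.2018
Covariances σ_ij = r_ij · s_i · s_j:
  σ(Item 1,Item 2) = 0.18 × 1.47 × 1.28 = 0.3387
  σ(Item 1,Item 3) = 0.20 × 1.47 × 1.55 = 0.4557
  σ(Item 2,Item 3) = 0.25 × 1.28 × 1.55 = 0.4960
σ²_T = Σσ²ᵢ + 2·Σσ_ij = 6.2018 + 2 × 1.2904 = 8.7826
α = (3/2)·(1 − 6.2018/8.7826) = 0.44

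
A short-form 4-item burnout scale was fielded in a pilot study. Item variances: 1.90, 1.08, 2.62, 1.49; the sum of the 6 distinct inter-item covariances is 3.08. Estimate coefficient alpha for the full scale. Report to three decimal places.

α = 0.620

Σσᵢ² = 1.90 + 1.08 + 2.62 + 1.49 = 7.09
Sum of distinct covariances = 3.08
Var(T) = Σσᵢ² + 2·Σcov = 7.09 + 2 × 3.08 = 13.25
α = (4/3)·(1 − 7.09/13.25) = 0.620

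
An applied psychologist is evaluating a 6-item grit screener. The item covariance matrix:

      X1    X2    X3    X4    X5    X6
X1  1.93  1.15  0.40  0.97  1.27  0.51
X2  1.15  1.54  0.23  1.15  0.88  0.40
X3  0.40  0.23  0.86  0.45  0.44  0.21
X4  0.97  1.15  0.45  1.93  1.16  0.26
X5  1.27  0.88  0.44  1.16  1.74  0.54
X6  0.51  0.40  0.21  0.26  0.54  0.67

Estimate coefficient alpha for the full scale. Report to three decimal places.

coefficient alpha = 0.838

Σσ²ᵢ = 1.93 + 1.54 + 0.86 + 1.93 + 1.74 + 0.67 = 8.67
Σ_{i<j} σ_ij = 10.02
σ²_T = 8.67 + 2 × 10.02 = 28.71
α = (k/(k−1))·(1 − Σσ²ᵢ/σ²_T) = (6/5)·(1 − 8.67/28.71) = 0.838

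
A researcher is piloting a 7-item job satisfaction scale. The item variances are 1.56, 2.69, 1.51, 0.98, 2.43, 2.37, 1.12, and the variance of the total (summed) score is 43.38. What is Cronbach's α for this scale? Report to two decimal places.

Cronbach's α = 0.83

Σσ²ᵢ = 1.56 + 2.69 + 1.51 + 0.98 + 2.43 + 2.37 + 1.12 = 12.66
α = (k/(k−1))·(1 − Σσ²ᵢ/Var(T)) = (7/6)·(1 − 12.66/43.38) = 0.83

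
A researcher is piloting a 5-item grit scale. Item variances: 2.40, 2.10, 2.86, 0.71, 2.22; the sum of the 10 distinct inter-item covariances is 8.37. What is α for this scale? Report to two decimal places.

Σσᵢ² = 2.40 + 2.10 + 2.86 + 0.71 + 2.22 = 10.29
Sum of distinct covariances = 8.37
σ²_T = Σσᵢ² + 2·Σcov = 10.29 + 2 × 8.37 = 27.03
α = (5/4)·(1 − 10.29/27.03) = 0.77

α = 0.77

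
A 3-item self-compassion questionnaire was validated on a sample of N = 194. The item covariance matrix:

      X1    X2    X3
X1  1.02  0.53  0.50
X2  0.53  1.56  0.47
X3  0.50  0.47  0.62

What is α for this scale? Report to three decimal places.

α = 0.726

Σσ²ᵢ = 1.02 + 1.56 + 0.62 = 3.20
Σ_{i<j} σ_ij = 1.50
Var(T) = 3.20 + 2 × 1.50 = 6.20
α = (k/(k−1))·(1 − Σσ²ᵢ/Var(T)) = (3/2)·(1 − 3.20/6.20) = 0.726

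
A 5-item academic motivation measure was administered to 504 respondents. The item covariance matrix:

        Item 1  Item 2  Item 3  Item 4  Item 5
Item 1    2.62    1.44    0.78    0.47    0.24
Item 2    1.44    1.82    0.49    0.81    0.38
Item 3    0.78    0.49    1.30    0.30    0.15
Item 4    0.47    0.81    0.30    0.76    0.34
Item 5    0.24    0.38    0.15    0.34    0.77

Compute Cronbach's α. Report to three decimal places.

ΣVar(i) = 2.62 + 1.82 + 1.30 + 0.76 + 0.77 = 7.27
Σ_{i<j} σ_ij = 5.40
total variance = 7.27 + 2 × 5.40 = 18.07
α = (k/(k−1))·(1 − ΣVar(i)/total variance) = (5/4)·(1 − 7.27/18.07) = 0.747

Cronbach's α = 0.747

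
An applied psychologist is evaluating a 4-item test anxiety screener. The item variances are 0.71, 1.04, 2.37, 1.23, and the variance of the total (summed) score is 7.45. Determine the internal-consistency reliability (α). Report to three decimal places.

Σσ²ᵢ = 0.71 + 1.04 + 2.37 + 1.23 = 5.35
α = (k/(k−1))·(1 − Σσ²ᵢ/total variance) = (4/3)·(1 − 5.35/7.45) = 0.376

α = 0.376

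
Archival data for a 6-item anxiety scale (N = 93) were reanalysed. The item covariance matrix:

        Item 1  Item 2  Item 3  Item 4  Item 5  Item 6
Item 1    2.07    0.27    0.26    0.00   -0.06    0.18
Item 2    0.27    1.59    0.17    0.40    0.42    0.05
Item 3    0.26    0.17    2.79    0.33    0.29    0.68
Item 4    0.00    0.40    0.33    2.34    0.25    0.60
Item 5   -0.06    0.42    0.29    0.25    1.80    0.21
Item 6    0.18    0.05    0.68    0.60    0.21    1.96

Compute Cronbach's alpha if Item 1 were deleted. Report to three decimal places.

Cronbach's alpha = 0.492

Remaining items: Item 2, Item 3, Item 4, Item 5, Item 6 (k = 5).
Σσ²ᵢ = 1.59 + 2.79 + 2.34 + 1.80 + 1.96 = 10.48
total variance = 10.48 + 2 × 3.40 = 17.28
α (item deleted) = (5/4)·(1 − 10.48/17.28) = 0.492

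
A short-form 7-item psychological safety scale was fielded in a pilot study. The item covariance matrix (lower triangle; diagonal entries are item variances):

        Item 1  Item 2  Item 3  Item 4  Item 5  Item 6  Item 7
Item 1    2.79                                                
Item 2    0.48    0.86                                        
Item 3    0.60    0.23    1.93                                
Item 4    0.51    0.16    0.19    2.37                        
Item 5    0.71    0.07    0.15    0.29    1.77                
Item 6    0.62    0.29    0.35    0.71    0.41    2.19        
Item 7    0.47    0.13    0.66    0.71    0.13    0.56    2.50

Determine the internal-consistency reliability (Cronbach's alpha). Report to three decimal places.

Cronbach's alpha = 0.629

ΣVar(i) = 2.79 + 0.86 + 1.93 + 2.37 + 1.77 + 2.19 + 2.50 = 14.41
Sum of off-diagonal covariances = 8.43
σ²_T = 14.41 + 2 × 8.43 = 31.27
α = (k/(k−1))·(1 − ΣVar(i)/σ²_T) = (7/6)·(1 − 14.41/31.27) = 0.629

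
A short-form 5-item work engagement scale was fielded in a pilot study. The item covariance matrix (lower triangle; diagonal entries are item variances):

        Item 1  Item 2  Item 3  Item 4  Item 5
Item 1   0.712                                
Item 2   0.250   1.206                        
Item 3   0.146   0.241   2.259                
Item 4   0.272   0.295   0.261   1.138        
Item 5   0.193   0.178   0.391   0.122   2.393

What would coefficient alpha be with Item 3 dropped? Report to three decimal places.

coefficient alpha = 0.433

Remaining items: Item 1, Item 2, Item 4, Item 5 (k = 4).
sum of item variances = 0.712 + 1.206 + 1.138 + 2.393 = 5.449
Var(T) = 5.449 + 2 × 1.310 = 8.069
α (item deleted) = (4/3)·(1 − 5.449/8.069) = 0.433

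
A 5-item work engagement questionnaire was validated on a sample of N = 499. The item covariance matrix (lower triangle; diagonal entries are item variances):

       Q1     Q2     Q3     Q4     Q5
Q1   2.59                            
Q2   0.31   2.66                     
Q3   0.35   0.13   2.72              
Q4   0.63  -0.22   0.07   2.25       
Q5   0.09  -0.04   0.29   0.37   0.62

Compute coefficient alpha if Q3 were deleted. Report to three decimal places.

coefficient alpha = 0.292

Remaining items: Q1, Q2, Q4, Q5 (k = 4).
Σσ²ᵢ = 2.59 + 2.66 + 2.25 + 0.62 = 8.12
Var(T) = 8.12 + 2 × 1.14 = 10.40
α (item deleted) = (4/3)·(1 − 8.12/10.40) = 0.292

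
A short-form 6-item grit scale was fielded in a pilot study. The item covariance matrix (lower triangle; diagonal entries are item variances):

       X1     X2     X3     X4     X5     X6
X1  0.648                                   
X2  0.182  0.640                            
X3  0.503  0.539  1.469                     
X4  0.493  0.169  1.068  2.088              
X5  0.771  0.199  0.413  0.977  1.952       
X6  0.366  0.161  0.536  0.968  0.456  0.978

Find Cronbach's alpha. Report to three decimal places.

Cronbach's alpha = 0.801

Σσ²ᵢ = 0.648 + 0.640 + 1.469 + 2.088 + 1.952 + 0.978 = 7.775
Σ_{i<j} σ_ij = 7.801
Var(T) = 7.775 + 2 × 7.801 = 23.377
α = (k/(k−1))·(1 − Σσ²ᵢ/Var(T)) = (6/5)·(1 − 7.775/23.377) = 0.801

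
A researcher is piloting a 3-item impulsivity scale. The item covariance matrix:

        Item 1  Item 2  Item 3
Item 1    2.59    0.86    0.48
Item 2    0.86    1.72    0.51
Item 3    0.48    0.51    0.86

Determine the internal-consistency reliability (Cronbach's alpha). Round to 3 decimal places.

ΣVar(i) = 2.59 + 1.72 + 0.86 = 5.17
Σ_{i<j} σ_ij = 1.85
total variance = 5.17 + 2 × 1.85 = 8.87
α = (k/(k−1))·(1 − ΣVar(i)/total variance) = (3/2)·(1 − 5.17/8.87) = 0.626

Cronbach's alpha = 0.626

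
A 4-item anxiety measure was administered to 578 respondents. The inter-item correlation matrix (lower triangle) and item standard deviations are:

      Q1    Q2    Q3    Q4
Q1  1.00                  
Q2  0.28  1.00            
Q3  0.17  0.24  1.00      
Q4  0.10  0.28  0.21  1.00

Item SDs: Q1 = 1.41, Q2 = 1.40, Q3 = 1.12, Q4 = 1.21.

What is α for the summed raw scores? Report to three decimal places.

α = 0.519

Σσ²ᵢ = 1.41² + 1.40² + 1.12² + 1.21² = 6.6666
Covariances σ_ij = r_ij · s_i · s_j:
  σ(Q1,Q2) = 0.28 × 1.41 × 1.40 = 0.5527
  σ(Q1,Q3) = 0.17 × 1.41 × 1.12 = 0.2685
  σ(Q1,Q4) = 0.10 × 1.41 × 1.21 = 0.1706
  σ(Q2,Q3) = 0.24 × 1.40 × 1.12 = 0.3763
  σ(Q2,Q4) = 0.28 × 1.40 × 1.21 = 0.4743
  σ(Q3,Q4) = 0.21 × 1.12 × 1.21 = 0.2846
σ²_T = Σσ²ᵢ + 2·Σσ_ij = 6.6666 + 2 × 2.1270 = 10.9206
α = (4/3)·(1 − 6.6666/10.9206) = 0.519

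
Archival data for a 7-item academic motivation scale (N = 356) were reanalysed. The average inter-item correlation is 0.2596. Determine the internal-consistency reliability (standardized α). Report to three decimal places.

α = 0.711

Standardized α = k·r̄ / (1 + (k−1)·r̄) = 7 × 0.2596 / (1 + 6 × 0.2596)
  = 1.8172 / 2.5576 = 0.711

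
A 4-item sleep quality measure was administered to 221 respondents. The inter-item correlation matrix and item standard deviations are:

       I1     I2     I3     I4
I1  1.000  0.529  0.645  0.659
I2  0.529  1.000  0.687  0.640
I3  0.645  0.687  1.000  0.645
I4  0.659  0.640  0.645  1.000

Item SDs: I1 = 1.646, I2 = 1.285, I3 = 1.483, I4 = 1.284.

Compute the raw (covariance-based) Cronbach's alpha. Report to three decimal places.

Cronbach's alpha = 0.869

Σσ²ᵢ = 1.646² + 1.285² + 1.483² + 1.284² = 8.2085
Covariances σ_ij = r_ij · s_i · s_j:
  σ(I1,I2) = 0.529 × 1.646 × 1.285 = 1.1189
  σ(I1,I3) = 0.645 × 1.646 × 1.483 = 1.5745
  σ(I1,I4) = 0.659 × 1.646 × 1.284 = 1.3928
  σ(I2,I3) = 0.687 × 1.285 × 1.483 = 1.3092
  σ(I2,I4) = 0.640 × 1.285 × 1.284 = 1.0560
  σ(I3,I4) = 0.645 × 1.483 × 1.284 = 1.2282
σ²_T = Σσ²ᵢ + 2·Σσ_ij = 8.2085 + 2 × 7.6796 = 23.5677
α = (4/3)·(1 − 8.2085/23.5677) = 0.869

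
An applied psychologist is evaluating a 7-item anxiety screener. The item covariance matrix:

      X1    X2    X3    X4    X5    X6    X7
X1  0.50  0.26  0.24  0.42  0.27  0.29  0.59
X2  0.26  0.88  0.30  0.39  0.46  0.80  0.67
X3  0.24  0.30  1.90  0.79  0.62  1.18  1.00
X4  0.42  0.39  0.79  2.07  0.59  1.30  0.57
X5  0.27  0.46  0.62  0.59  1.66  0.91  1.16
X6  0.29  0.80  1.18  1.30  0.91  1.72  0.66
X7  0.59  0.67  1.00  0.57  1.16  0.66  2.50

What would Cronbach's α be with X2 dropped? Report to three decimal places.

Cronbach's α = 0.806

Remaining items: X1, X3, X4, X5, X6, X7 (k = 6).
sum of item variances = 0.50 + 1.90 + 2.07 + 1.66 + 1.72 + 2.50 = 10.35
Var(T) = 10.35 + 2 × 10.59 = 31.53
α (item deleted) = (6/5)·(1 − 10.35/31.53) = 0.806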